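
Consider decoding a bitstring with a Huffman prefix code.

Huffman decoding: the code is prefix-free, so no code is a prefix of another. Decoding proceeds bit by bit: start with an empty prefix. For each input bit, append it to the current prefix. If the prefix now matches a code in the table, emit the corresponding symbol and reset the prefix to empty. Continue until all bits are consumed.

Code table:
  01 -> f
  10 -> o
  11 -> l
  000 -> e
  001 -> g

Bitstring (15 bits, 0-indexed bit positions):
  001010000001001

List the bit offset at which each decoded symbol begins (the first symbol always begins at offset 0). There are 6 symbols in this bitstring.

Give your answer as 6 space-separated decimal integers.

Bit 0: prefix='0' (no match yet)
Bit 1: prefix='00' (no match yet)
Bit 2: prefix='001' -> emit 'g', reset
Bit 3: prefix='0' (no match yet)
Bit 4: prefix='01' -> emit 'f', reset
Bit 5: prefix='0' (no match yet)
Bit 6: prefix='00' (no match yet)
Bit 7: prefix='000' -> emit 'e', reset
Bit 8: prefix='0' (no match yet)
Bit 9: prefix='00' (no match yet)
Bit 10: prefix='000' -> emit 'e', reset
Bit 11: prefix='1' (no match yet)
Bit 12: prefix='10' -> emit 'o', reset
Bit 13: prefix='0' (no match yet)
Bit 14: prefix='01' -> emit 'f', reset

Answer: 0 3 5 8 11 13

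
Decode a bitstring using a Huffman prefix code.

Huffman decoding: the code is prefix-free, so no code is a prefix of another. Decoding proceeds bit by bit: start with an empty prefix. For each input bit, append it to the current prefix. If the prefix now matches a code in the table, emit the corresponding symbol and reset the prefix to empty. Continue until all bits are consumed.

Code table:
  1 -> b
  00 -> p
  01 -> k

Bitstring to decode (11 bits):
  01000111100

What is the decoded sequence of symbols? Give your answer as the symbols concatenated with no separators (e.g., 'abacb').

Bit 0: prefix='0' (no match yet)
Bit 1: prefix='01' -> emit 'k', reset
Bit 2: prefix='0' (no match yet)
Bit 3: prefix='00' -> emit 'p', reset
Bit 4: prefix='0' (no match yet)
Bit 5: prefix='01' -> emit 'k', reset
Bit 6: prefix='1' -> emit 'b', reset
Bit 7: prefix='1' -> emit 'b', reset
Bit 8: prefix='1' -> emit 'b', reset
Bit 9: prefix='0' (no match yet)
Bit 10: prefix='00' -> emit 'p', reset

Answer: kpkbbbp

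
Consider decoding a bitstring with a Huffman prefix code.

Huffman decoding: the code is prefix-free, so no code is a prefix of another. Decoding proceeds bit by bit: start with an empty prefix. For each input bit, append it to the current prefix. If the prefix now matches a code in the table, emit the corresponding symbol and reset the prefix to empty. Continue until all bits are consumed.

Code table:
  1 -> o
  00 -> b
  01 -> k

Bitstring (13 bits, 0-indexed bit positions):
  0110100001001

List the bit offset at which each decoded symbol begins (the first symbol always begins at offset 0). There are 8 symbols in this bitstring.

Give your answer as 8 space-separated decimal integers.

Bit 0: prefix='0' (no match yet)
Bit 1: prefix='01' -> emit 'k', reset
Bit 2: prefix='1' -> emit 'o', reset
Bit 3: prefix='0' (no match yet)
Bit 4: prefix='01' -> emit 'k', reset
Bit 5: prefix='0' (no match yet)
Bit 6: prefix='00' -> emit 'b', reset
Bit 7: prefix='0' (no match yet)
Bit 8: prefix='00' -> emit 'b', reset
Bit 9: prefix='1' -> emit 'o', reset
Bit 10: prefix='0' (no match yet)
Bit 11: prefix='00' -> emit 'b', reset
Bit 12: prefix='1' -> emit 'o', reset

Answer: 0 2 3 5 7 9 10 12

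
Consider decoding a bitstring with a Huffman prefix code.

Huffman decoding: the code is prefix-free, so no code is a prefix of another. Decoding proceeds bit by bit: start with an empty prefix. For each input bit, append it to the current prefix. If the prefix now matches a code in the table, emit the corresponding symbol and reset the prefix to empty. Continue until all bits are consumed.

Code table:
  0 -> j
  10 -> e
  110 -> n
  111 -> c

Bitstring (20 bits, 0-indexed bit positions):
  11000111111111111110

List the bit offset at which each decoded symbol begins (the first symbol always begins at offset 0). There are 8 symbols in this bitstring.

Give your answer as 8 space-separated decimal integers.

Answer: 0 3 4 5 8 11 14 17

Derivation:
Bit 0: prefix='1' (no match yet)
Bit 1: prefix='11' (no match yet)
Bit 2: prefix='110' -> emit 'n', reset
Bit 3: prefix='0' -> emit 'j', reset
Bit 4: prefix='0' -> emit 'j', reset
Bit 5: prefix='1' (no match yet)
Bit 6: prefix='11' (no match yet)
Bit 7: prefix='111' -> emit 'c', reset
Bit 8: prefix='1' (no match yet)
Bit 9: prefix='11' (no match yet)
Bit 10: prefix='111' -> emit 'c', reset
Bit 11: prefix='1' (no match yet)
Bit 12: prefix='11' (no match yet)
Bit 13: prefix='111' -> emit 'c', reset
Bit 14: prefix='1' (no match yet)
Bit 15: prefix='11' (no match yet)
Bit 16: prefix='111' -> emit 'c', reset
Bit 17: prefix='1' (no match yet)
Bit 18: prefix='11' (no match yet)
Bit 19: prefix='110' -> emit 'n', reset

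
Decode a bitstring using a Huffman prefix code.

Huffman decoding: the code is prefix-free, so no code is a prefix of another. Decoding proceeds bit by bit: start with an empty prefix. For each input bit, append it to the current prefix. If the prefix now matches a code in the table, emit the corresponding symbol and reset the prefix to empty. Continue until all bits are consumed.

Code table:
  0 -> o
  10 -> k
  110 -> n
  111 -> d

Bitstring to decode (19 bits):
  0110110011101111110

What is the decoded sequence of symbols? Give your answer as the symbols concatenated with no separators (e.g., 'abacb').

Bit 0: prefix='0' -> emit 'o', reset
Bit 1: prefix='1' (no match yet)
Bit 2: prefix='11' (no match yet)
Bit 3: prefix='110' -> emit 'n', reset
Bit 4: prefix='1' (no match yet)
Bit 5: prefix='11' (no match yet)
Bit 6: prefix='110' -> emit 'n', reset
Bit 7: prefix='0' -> emit 'o', reset
Bit 8: prefix='1' (no match yet)
Bit 9: prefix='11' (no match yet)
Bit 10: prefix='111' -> emit 'd', reset
Bit 11: prefix='0' -> emit 'o', reset
Bit 12: prefix='1' (no match yet)
Bit 13: prefix='11' (no match yet)
Bit 14: prefix='111' -> emit 'd', reset
Bit 15: prefix='1' (no match yet)
Bit 16: prefix='11' (no match yet)
Bit 17: prefix='111' -> emit 'd', reset
Bit 18: prefix='0' -> emit 'o', reset

Answer: onnododdo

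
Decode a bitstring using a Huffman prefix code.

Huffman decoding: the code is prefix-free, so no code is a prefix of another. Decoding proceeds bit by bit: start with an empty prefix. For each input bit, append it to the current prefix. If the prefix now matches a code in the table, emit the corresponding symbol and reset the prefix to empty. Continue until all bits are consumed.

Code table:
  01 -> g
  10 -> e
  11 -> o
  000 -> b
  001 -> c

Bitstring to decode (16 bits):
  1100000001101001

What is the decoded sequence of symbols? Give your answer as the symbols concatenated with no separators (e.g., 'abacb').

Answer: obbgeeg

Derivation:
Bit 0: prefix='1' (no match yet)
Bit 1: prefix='11' -> emit 'o', reset
Bit 2: prefix='0' (no match yet)
Bit 3: prefix='00' (no match yet)
Bit 4: prefix='000' -> emit 'b', reset
Bit 5: prefix='0' (no match yet)
Bit 6: prefix='00' (no match yet)
Bit 7: prefix='000' -> emit 'b', reset
Bit 8: prefix='0' (no match yet)
Bit 9: prefix='01' -> emit 'g', reset
Bit 10: prefix='1' (no match yet)
Bit 11: prefix='10' -> emit 'e', reset
Bit 12: prefix='1' (no match yet)
Bit 13: prefix='10' -> emit 'e', reset
Bit 14: prefix='0' (no match yet)
Bit 15: prefix='01' -> emit 'g', reset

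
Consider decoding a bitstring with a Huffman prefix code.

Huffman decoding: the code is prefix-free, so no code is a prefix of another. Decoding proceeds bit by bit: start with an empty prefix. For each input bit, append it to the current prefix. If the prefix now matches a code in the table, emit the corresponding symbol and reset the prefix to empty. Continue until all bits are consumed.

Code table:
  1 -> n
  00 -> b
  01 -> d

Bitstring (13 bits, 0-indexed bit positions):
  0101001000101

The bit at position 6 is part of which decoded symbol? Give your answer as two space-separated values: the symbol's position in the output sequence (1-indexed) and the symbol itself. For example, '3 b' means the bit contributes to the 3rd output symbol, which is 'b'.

Bit 0: prefix='0' (no match yet)
Bit 1: prefix='01' -> emit 'd', reset
Bit 2: prefix='0' (no match yet)
Bit 3: prefix='01' -> emit 'd', reset
Bit 4: prefix='0' (no match yet)
Bit 5: prefix='00' -> emit 'b', reset
Bit 6: prefix='1' -> emit 'n', reset
Bit 7: prefix='0' (no match yet)
Bit 8: prefix='00' -> emit 'b', reset
Bit 9: prefix='0' (no match yet)
Bit 10: prefix='01' -> emit 'd', reset

Answer: 4 n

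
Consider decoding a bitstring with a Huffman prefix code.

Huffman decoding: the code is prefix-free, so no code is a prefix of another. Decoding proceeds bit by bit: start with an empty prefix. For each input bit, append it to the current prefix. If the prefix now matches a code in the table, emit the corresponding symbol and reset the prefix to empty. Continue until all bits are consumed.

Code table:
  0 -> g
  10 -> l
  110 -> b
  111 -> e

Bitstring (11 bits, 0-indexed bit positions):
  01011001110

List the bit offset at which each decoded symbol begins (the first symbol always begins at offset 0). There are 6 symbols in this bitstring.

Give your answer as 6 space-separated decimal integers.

Bit 0: prefix='0' -> emit 'g', reset
Bit 1: prefix='1' (no match yet)
Bit 2: prefix='10' -> emit 'l', reset
Bit 3: prefix='1' (no match yet)
Bit 4: prefix='11' (no match yet)
Bit 5: prefix='110' -> emit 'b', reset
Bit 6: prefix='0' -> emit 'g', reset
Bit 7: prefix='1' (no match yet)
Bit 8: prefix='11' (no match yet)
Bit 9: prefix='111' -> emit 'e', reset
Bit 10: prefix='0' -> emit 'g', reset

Answer: 0 1 3 6 7 10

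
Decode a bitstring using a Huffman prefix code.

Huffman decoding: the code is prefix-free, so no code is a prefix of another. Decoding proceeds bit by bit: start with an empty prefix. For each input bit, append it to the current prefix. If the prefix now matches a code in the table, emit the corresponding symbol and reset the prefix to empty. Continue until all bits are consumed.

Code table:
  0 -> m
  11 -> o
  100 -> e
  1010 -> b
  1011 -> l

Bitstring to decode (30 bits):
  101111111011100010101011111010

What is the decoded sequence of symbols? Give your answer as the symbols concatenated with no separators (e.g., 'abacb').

Bit 0: prefix='1' (no match yet)
Bit 1: prefix='10' (no match yet)
Bit 2: prefix='101' (no match yet)
Bit 3: prefix='1011' -> emit 'l', reset
Bit 4: prefix='1' (no match yet)
Bit 5: prefix='11' -> emit 'o', reset
Bit 6: prefix='1' (no match yet)
Bit 7: prefix='11' -> emit 'o', reset
Bit 8: prefix='1' (no match yet)
Bit 9: prefix='10' (no match yet)
Bit 10: prefix='101' (no match yet)
Bit 11: prefix='1011' -> emit 'l', reset
Bit 12: prefix='1' (no match yet)
Bit 13: prefix='10' (no match yet)
Bit 14: prefix='100' -> emit 'e', reset
Bit 15: prefix='0' -> emit 'm', reset
Bit 16: prefix='1' (no match yet)
Bit 17: prefix='10' (no match yet)
Bit 18: prefix='101' (no match yet)
Bit 19: prefix='1010' -> emit 'b', reset
Bit 20: prefix='1' (no match yet)
Bit 21: prefix='10' (no match yet)
Bit 22: prefix='101' (no match yet)
Bit 23: prefix='1011' -> emit 'l', reset
Bit 24: prefix='1' (no match yet)
Bit 25: prefix='11' -> emit 'o', reset
Bit 26: prefix='1' (no match yet)
Bit 27: prefix='10' (no match yet)
Bit 28: prefix='101' (no match yet)
Bit 29: prefix='1010' -> emit 'b', reset

Answer: loolemblob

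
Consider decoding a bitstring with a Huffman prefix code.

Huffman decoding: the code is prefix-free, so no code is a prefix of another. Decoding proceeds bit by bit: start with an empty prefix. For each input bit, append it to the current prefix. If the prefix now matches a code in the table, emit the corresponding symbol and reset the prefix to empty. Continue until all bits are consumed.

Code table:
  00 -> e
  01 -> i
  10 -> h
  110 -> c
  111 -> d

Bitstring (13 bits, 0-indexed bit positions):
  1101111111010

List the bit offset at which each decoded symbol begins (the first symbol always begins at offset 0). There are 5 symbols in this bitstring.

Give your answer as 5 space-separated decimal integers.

Bit 0: prefix='1' (no match yet)
Bit 1: prefix='11' (no match yet)
Bit 2: prefix='110' -> emit 'c', reset
Bit 3: prefix='1' (no match yet)
Bit 4: prefix='11' (no match yet)
Bit 5: prefix='111' -> emit 'd', reset
Bit 6: prefix='1' (no match yet)
Bit 7: prefix='11' (no match yet)
Bit 8: prefix='111' -> emit 'd', reset
Bit 9: prefix='1' (no match yet)
Bit 10: prefix='10' -> emit 'h', reset
Bit 11: prefix='1' (no match yet)
Bit 12: prefix='10' -> emit 'h', reset

Answer: 0 3 6 9 11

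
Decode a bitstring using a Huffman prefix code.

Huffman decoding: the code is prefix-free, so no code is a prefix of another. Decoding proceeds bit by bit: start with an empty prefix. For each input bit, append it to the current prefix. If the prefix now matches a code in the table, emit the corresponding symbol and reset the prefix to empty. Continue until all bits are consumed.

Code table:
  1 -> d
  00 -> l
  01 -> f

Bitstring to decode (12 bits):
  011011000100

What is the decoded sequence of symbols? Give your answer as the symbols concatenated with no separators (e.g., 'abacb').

Bit 0: prefix='0' (no match yet)
Bit 1: prefix='01' -> emit 'f', reset
Bit 2: prefix='1' -> emit 'd', reset
Bit 3: prefix='0' (no match yet)
Bit 4: prefix='01' -> emit 'f', reset
Bit 5: prefix='1' -> emit 'd', reset
Bit 6: prefix='0' (no match yet)
Bit 7: prefix='00' -> emit 'l', reset
Bit 8: prefix='0' (no match yet)
Bit 9: prefix='01' -> emit 'f', reset
Bit 10: prefix='0' (no match yet)
Bit 11: prefix='00' -> emit 'l', reset

Answer: fdfdlfl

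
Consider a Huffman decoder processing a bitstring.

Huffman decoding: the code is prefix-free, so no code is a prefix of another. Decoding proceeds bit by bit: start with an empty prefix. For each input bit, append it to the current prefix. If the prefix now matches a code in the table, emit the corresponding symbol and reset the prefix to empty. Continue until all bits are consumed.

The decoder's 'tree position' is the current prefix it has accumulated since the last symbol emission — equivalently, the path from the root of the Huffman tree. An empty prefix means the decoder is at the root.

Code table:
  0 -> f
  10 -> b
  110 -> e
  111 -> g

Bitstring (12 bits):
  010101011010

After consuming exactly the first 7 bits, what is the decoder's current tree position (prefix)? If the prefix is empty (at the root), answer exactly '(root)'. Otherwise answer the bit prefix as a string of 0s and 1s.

Answer: (root)

Derivation:
Bit 0: prefix='0' -> emit 'f', reset
Bit 1: prefix='1' (no match yet)
Bit 2: prefix='10' -> emit 'b', reset
Bit 3: prefix='1' (no match yet)
Bit 4: prefix='10' -> emit 'b', reset
Bit 5: prefix='1' (no match yet)
Bit 6: prefix='10' -> emit 'b', reset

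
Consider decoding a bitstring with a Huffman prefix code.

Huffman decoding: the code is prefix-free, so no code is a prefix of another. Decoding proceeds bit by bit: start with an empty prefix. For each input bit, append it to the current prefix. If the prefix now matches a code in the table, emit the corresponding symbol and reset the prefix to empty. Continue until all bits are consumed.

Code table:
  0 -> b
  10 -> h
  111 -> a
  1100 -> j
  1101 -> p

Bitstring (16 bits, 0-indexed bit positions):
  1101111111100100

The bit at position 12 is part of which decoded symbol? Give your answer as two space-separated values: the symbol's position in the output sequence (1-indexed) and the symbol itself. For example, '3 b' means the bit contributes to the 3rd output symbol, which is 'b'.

Bit 0: prefix='1' (no match yet)
Bit 1: prefix='11' (no match yet)
Bit 2: prefix='110' (no match yet)
Bit 3: prefix='1101' -> emit 'p', reset
Bit 4: prefix='1' (no match yet)
Bit 5: prefix='11' (no match yet)
Bit 6: prefix='111' -> emit 'a', reset
Bit 7: prefix='1' (no match yet)
Bit 8: prefix='11' (no match yet)
Bit 9: prefix='111' -> emit 'a', reset
Bit 10: prefix='1' (no match yet)
Bit 11: prefix='10' -> emit 'h', reset
Bit 12: prefix='0' -> emit 'b', reset
Bit 13: prefix='1' (no match yet)
Bit 14: prefix='10' -> emit 'h', reset
Bit 15: prefix='0' -> emit 'b', reset

Answer: 5 b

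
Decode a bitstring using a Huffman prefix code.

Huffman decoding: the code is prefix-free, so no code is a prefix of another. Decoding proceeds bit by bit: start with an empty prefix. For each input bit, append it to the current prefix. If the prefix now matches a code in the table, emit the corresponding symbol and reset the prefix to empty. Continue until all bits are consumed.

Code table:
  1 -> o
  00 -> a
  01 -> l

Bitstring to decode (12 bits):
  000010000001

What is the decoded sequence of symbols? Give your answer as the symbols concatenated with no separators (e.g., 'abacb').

Answer: aaoaaao

Derivation:
Bit 0: prefix='0' (no match yet)
Bit 1: prefix='00' -> emit 'a', reset
Bit 2: prefix='0' (no match yet)
Bit 3: prefix='00' -> emit 'a', reset
Bit 4: prefix='1' -> emit 'o', reset
Bit 5: prefix='0' (no match yet)
Bit 6: prefix='00' -> emit 'a', reset
Bit 7: prefix='0' (no match yet)
Bit 8: prefix='00' -> emit 'a', reset
Bit 9: prefix='0' (no match yet)
Bit 10: prefix='00' -> emit 'a', reset
Bit 11: prefix='1' -> emit 'o', reset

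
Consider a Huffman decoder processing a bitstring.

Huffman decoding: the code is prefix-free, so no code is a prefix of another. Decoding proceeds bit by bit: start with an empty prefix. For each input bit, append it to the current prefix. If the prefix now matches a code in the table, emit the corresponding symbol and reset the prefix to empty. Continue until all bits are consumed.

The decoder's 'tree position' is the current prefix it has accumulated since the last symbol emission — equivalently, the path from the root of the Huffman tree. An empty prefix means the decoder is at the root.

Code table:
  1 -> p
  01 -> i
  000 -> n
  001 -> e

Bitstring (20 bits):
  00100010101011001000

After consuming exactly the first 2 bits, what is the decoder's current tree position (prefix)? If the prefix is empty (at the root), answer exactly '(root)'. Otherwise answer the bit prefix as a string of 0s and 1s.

Bit 0: prefix='0' (no match yet)
Bit 1: prefix='00' (no match yet)

Answer: 00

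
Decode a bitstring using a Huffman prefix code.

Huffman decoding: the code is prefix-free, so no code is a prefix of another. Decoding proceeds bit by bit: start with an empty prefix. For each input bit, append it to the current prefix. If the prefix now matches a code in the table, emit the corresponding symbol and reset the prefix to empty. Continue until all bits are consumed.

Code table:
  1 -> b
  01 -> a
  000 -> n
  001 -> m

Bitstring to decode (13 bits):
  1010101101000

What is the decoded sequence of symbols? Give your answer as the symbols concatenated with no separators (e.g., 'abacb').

Bit 0: prefix='1' -> emit 'b', reset
Bit 1: prefix='0' (no match yet)
Bit 2: prefix='01' -> emit 'a', reset
Bit 3: prefix='0' (no match yet)
Bit 4: prefix='01' -> emit 'a', reset
Bit 5: prefix='0' (no match yet)
Bit 6: prefix='01' -> emit 'a', reset
Bit 7: prefix='1' -> emit 'b', reset
Bit 8: prefix='0' (no match yet)
Bit 9: prefix='01' -> emit 'a', reset
Bit 10: prefix='0' (no match yet)
Bit 11: prefix='00' (no match yet)
Bit 12: prefix='000' -> emit 'n', reset

Answer: baaaban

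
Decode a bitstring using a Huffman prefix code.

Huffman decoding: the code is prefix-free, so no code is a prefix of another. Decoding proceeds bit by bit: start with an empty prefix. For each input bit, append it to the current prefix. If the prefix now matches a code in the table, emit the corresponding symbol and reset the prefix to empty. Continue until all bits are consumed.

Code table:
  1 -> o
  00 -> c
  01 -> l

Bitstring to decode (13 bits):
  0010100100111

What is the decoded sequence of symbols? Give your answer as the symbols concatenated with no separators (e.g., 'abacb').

Answer: colcocooo

Derivation:
Bit 0: prefix='0' (no match yet)
Bit 1: prefix='00' -> emit 'c', reset
Bit 2: prefix='1' -> emit 'o', reset
Bit 3: prefix='0' (no match yet)
Bit 4: prefix='01' -> emit 'l', reset
Bit 5: prefix='0' (no match yet)
Bit 6: prefix='00' -> emit 'c', reset
Bit 7: prefix='1' -> emit 'o', reset
Bit 8: prefix='0' (no match yet)
Bit 9: prefix='00' -> emit 'c', reset
Bit 10: prefix='1' -> emit 'o', reset
Bit 11: prefix='1' -> emit 'o', reset
Bit 12: prefix='1' -> emit 'o', reset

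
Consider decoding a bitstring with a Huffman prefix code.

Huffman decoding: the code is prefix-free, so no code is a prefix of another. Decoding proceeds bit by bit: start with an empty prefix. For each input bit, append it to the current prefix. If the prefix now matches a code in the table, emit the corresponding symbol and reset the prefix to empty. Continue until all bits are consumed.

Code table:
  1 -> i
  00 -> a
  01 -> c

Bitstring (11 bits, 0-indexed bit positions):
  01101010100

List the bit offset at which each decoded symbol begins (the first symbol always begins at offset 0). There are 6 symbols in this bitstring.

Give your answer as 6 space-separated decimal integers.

Bit 0: prefix='0' (no match yet)
Bit 1: prefix='01' -> emit 'c', reset
Bit 2: prefix='1' -> emit 'i', reset
Bit 3: prefix='0' (no match yet)
Bit 4: prefix='01' -> emit 'c', reset
Bit 5: prefix='0' (no match yet)
Bit 6: prefix='01' -> emit 'c', reset
Bit 7: prefix='0' (no match yet)
Bit 8: prefix='01' -> emit 'c', reset
Bit 9: prefix='0' (no match yet)
Bit 10: prefix='00' -> emit 'a', reset

Answer: 0 2 3 5 7 9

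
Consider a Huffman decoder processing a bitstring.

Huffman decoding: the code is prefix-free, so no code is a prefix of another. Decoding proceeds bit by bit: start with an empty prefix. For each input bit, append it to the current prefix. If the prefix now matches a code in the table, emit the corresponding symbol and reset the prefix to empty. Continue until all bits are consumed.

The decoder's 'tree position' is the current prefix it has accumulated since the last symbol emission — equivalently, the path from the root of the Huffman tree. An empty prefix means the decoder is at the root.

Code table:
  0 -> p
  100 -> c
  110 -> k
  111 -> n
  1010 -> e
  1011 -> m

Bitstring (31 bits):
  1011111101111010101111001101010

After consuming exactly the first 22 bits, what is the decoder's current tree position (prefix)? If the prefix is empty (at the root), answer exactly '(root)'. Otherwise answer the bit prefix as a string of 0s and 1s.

Answer: 1

Derivation:
Bit 0: prefix='1' (no match yet)
Bit 1: prefix='10' (no match yet)
Bit 2: prefix='101' (no match yet)
Bit 3: prefix='1011' -> emit 'm', reset
Bit 4: prefix='1' (no match yet)
Bit 5: prefix='11' (no match yet)
Bit 6: prefix='111' -> emit 'n', reset
Bit 7: prefix='1' (no match yet)
Bit 8: prefix='10' (no match yet)
Bit 9: prefix='101' (no match yet)
Bit 10: prefix='1011' -> emit 'm', reset
Bit 11: prefix='1' (no match yet)
Bit 12: prefix='11' (no match yet)
Bit 13: prefix='110' -> emit 'k', reset
Bit 14: prefix='1' (no match yet)
Bit 15: prefix='10' (no match yet)
Bit 16: prefix='101' (no match yet)
Bit 17: prefix='1010' -> emit 'e', reset
Bit 18: prefix='1' (no match yet)
Bit 19: prefix='11' (no match yet)
Bit 20: prefix='111' -> emit 'n', reset
Bit 21: prefix='1' (no match yet)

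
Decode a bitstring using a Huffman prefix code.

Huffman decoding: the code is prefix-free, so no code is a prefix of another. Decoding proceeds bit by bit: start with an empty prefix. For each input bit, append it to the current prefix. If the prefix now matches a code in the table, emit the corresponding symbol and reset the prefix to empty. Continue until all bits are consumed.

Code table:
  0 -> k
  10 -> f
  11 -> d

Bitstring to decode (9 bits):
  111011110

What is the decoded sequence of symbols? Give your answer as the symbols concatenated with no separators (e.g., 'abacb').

Bit 0: prefix='1' (no match yet)
Bit 1: prefix='11' -> emit 'd', reset
Bit 2: prefix='1' (no match yet)
Bit 3: prefix='10' -> emit 'f', reset
Bit 4: prefix='1' (no match yet)
Bit 5: prefix='11' -> emit 'd', reset
Bit 6: prefix='1' (no match yet)
Bit 7: prefix='11' -> emit 'd', reset
Bit 8: prefix='0' -> emit 'k', reset

Answer: dfddk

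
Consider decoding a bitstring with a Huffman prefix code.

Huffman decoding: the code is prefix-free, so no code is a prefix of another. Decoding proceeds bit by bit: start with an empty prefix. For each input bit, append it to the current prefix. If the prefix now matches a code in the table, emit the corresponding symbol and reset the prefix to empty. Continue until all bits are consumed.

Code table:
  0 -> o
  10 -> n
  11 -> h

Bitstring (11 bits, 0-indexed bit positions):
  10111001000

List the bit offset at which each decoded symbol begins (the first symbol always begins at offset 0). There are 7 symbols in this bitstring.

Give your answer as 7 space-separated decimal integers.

Answer: 0 2 4 6 7 9 10

Derivation:
Bit 0: prefix='1' (no match yet)
Bit 1: prefix='10' -> emit 'n', reset
Bit 2: prefix='1' (no match yet)
Bit 3: prefix='11' -> emit 'h', reset
Bit 4: prefix='1' (no match yet)
Bit 5: prefix='10' -> emit 'n', reset
Bit 6: prefix='0' -> emit 'o', reset
Bit 7: prefix='1' (no match yet)
Bit 8: prefix='10' -> emit 'n', reset
Bit 9: prefix='0' -> emit 'o', reset
Bit 10: prefix='0' -> emit 'o', reset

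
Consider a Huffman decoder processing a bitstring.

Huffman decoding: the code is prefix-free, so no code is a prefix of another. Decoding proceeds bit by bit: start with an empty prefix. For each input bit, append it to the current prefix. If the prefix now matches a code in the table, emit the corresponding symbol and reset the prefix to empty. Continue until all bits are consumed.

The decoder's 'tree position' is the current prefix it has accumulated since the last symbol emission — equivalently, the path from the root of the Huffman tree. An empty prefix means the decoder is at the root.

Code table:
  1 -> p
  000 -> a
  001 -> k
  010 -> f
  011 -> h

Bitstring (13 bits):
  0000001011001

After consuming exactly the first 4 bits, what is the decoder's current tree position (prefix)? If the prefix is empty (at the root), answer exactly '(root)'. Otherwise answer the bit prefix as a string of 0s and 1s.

Bit 0: prefix='0' (no match yet)
Bit 1: prefix='00' (no match yet)
Bit 2: prefix='000' -> emit 'a', reset
Bit 3: prefix='0' (no match yet)

Answer: 0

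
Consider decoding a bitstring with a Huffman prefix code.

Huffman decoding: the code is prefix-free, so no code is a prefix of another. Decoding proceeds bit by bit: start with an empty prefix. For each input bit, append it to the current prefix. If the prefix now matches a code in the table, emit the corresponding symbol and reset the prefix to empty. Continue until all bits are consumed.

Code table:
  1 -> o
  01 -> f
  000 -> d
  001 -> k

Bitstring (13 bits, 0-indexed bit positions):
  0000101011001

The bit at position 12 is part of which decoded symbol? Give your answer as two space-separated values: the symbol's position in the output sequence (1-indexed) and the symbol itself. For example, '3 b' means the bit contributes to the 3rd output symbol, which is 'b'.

Bit 0: prefix='0' (no match yet)
Bit 1: prefix='00' (no match yet)
Bit 2: prefix='000' -> emit 'd', reset
Bit 3: prefix='0' (no match yet)
Bit 4: prefix='01' -> emit 'f', reset
Bit 5: prefix='0' (no match yet)
Bit 6: prefix='01' -> emit 'f', reset
Bit 7: prefix='0' (no match yet)
Bit 8: prefix='01' -> emit 'f', reset
Bit 9: prefix='1' -> emit 'o', reset
Bit 10: prefix='0' (no match yet)
Bit 11: prefix='00' (no match yet)
Bit 12: prefix='001' -> emit 'k', reset

Answer: 6 k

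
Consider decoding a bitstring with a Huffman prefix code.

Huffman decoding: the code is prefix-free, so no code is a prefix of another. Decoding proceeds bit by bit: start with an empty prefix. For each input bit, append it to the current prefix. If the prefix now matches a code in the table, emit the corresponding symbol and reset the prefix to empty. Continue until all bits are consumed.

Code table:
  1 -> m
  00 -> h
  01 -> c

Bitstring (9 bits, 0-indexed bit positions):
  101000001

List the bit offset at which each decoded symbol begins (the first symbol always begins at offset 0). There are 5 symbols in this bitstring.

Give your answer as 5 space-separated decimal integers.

Answer: 0 1 3 5 7

Derivation:
Bit 0: prefix='1' -> emit 'm', reset
Bit 1: prefix='0' (no match yet)
Bit 2: prefix='01' -> emit 'c', reset
Bit 3: prefix='0' (no match yet)
Bit 4: prefix='00' -> emit 'h', reset
Bit 5: prefix='0' (no match yet)
Bit 6: prefix='00' -> emit 'h', reset
Bit 7: prefix='0' (no match yet)
Bit 8: prefix='01' -> emit 'c', reset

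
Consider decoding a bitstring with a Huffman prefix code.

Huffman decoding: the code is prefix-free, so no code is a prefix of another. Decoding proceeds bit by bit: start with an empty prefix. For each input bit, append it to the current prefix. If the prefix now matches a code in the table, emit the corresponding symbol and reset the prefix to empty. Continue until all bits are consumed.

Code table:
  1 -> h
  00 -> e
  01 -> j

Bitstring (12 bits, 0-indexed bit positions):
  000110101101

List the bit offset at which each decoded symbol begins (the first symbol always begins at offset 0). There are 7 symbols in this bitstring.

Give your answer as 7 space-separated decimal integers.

Bit 0: prefix='0' (no match yet)
Bit 1: prefix='00' -> emit 'e', reset
Bit 2: prefix='0' (no match yet)
Bit 3: prefix='01' -> emit 'j', reset
Bit 4: prefix='1' -> emit 'h', reset
Bit 5: prefix='0' (no match yet)
Bit 6: prefix='01' -> emit 'j', reset
Bit 7: prefix='0' (no match yet)
Bit 8: prefix='01' -> emit 'j', reset
Bit 9: prefix='1' -> emit 'h', reset
Bit 10: prefix='0' (no match yet)
Bit 11: prefix='01' -> emit 'j', reset

Answer: 0 2 4 5 7 9 10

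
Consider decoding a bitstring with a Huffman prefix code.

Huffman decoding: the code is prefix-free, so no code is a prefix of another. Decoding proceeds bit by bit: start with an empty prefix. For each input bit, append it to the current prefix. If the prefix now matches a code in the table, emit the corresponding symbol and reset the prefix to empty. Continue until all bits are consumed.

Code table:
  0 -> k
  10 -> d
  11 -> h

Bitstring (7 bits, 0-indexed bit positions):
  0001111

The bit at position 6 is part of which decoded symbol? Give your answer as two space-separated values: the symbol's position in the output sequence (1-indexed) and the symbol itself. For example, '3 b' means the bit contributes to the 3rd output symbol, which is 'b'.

Answer: 5 h

Derivation:
Bit 0: prefix='0' -> emit 'k', reset
Bit 1: prefix='0' -> emit 'k', reset
Bit 2: prefix='0' -> emit 'k', reset
Bit 3: prefix='1' (no match yet)
Bit 4: prefix='11' -> emit 'h', reset
Bit 5: prefix='1' (no match yet)
Bit 6: prefix='11' -> emit 'h', reset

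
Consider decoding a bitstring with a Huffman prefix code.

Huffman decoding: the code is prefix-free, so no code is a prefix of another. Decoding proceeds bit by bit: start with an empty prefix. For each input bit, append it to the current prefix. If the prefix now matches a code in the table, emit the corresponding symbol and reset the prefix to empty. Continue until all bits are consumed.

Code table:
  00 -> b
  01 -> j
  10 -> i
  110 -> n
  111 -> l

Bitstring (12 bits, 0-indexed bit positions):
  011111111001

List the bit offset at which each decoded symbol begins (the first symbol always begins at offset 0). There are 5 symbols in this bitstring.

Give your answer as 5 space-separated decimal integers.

Answer: 0 2 5 8 10

Derivation:
Bit 0: prefix='0' (no match yet)
Bit 1: prefix='01' -> emit 'j', reset
Bit 2: prefix='1' (no match yet)
Bit 3: prefix='11' (no match yet)
Bit 4: prefix='111' -> emit 'l', reset
Bit 5: prefix='1' (no match yet)
Bit 6: prefix='11' (no match yet)
Bit 7: prefix='111' -> emit 'l', reset
Bit 8: prefix='1' (no match yet)
Bit 9: prefix='10' -> emit 'i', reset
Bit 10: prefix='0' (no match yet)
Bit 11: prefix='01' -> emit 'j', reset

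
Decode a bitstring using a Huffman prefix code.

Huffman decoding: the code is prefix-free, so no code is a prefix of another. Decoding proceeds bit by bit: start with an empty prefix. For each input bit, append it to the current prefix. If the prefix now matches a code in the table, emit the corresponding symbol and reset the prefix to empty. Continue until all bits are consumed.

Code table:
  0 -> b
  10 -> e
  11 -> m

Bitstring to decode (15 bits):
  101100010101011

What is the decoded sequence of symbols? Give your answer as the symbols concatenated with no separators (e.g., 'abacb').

Bit 0: prefix='1' (no match yet)
Bit 1: prefix='10' -> emit 'e', reset
Bit 2: prefix='1' (no match yet)
Bit 3: prefix='11' -> emit 'm', reset
Bit 4: prefix='0' -> emit 'b', reset
Bit 5: prefix='0' -> emit 'b', reset
Bit 6: prefix='0' -> emit 'b', reset
Bit 7: prefix='1' (no match yet)
Bit 8: prefix='10' -> emit 'e', reset
Bit 9: prefix='1' (no match yet)
Bit 10: prefix='10' -> emit 'e', reset
Bit 11: prefix='1' (no match yet)
Bit 12: prefix='10' -> emit 'e', reset
Bit 13: prefix='1' (no match yet)
Bit 14: prefix='11' -> emit 'm', reset

Answer: embbbeeem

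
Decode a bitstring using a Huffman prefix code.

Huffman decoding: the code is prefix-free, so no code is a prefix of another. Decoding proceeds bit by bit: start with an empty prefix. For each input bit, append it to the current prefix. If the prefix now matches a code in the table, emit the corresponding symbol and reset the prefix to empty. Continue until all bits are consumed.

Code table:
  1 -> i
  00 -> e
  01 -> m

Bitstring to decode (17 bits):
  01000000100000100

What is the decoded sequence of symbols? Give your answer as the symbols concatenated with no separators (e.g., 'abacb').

Bit 0: prefix='0' (no match yet)
Bit 1: prefix='01' -> emit 'm', reset
Bit 2: prefix='0' (no match yet)
Bit 3: prefix='00' -> emit 'e', reset
Bit 4: prefix='0' (no match yet)
Bit 5: prefix='00' -> emit 'e', reset
Bit 6: prefix='0' (no match yet)
Bit 7: prefix='00' -> emit 'e', reset
Bit 8: prefix='1' -> emit 'i', reset
Bit 9: prefix='0' (no match yet)
Bit 10: prefix='00' -> emit 'e', reset
Bit 11: prefix='0' (no match yet)
Bit 12: prefix='00' -> emit 'e', reset
Bit 13: prefix='0' (no match yet)
Bit 14: prefix='01' -> emit 'm', reset
Bit 15: prefix='0' (no match yet)
Bit 16: prefix='00' -> emit 'e', reset

Answer: meeeieeme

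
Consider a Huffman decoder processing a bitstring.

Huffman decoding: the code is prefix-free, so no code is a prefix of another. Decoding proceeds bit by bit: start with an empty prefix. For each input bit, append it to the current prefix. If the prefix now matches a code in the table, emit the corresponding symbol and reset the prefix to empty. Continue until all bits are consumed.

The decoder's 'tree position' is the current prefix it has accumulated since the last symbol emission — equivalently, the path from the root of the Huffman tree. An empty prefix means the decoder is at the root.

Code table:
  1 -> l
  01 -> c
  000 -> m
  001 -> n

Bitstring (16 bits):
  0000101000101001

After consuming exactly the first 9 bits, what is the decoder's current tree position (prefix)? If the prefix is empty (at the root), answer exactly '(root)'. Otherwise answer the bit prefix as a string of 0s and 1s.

Answer: 00

Derivation:
Bit 0: prefix='0' (no match yet)
Bit 1: prefix='00' (no match yet)
Bit 2: prefix='000' -> emit 'm', reset
Bit 3: prefix='0' (no match yet)
Bit 4: prefix='01' -> emit 'c', reset
Bit 5: prefix='0' (no match yet)
Bit 6: prefix='01' -> emit 'c', reset
Bit 7: prefix='0' (no match yet)
Bit 8: prefix='00' (no match yet)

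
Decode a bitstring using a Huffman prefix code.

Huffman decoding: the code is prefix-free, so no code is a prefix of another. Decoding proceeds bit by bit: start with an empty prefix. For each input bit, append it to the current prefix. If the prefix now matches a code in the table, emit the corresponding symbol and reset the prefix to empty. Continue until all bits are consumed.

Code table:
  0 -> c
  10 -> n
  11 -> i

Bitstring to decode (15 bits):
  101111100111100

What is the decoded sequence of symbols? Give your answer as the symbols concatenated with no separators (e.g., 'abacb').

Answer: niinciicc

Derivation:
Bit 0: prefix='1' (no match yet)
Bit 1: prefix='10' -> emit 'n', reset
Bit 2: prefix='1' (no match yet)
Bit 3: prefix='11' -> emit 'i', reset
Bit 4: prefix='1' (no match yet)
Bit 5: prefix='11' -> emit 'i', reset
Bit 6: prefix='1' (no match yet)
Bit 7: prefix='10' -> emit 'n', reset
Bit 8: prefix='0' -> emit 'c', reset
Bit 9: prefix='1' (no match yet)
Bit 10: prefix='11' -> emit 'i', reset
Bit 11: prefix='1' (no match yet)
Bit 12: prefix='11' -> emit 'i', reset
Bit 13: prefix='0' -> emit 'c', reset
Bit 14: prefix='0' -> emit 'c', reset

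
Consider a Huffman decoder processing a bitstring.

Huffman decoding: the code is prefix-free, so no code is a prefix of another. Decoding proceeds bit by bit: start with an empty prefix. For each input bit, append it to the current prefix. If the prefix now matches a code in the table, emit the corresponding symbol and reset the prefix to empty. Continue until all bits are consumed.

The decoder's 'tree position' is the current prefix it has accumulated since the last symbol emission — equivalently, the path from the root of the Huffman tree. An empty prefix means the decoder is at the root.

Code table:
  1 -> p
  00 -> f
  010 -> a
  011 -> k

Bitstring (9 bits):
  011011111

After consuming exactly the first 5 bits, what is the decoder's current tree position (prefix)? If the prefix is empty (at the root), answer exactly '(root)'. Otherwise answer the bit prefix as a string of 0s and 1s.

Answer: 01

Derivation:
Bit 0: prefix='0' (no match yet)
Bit 1: prefix='01' (no match yet)
Bit 2: prefix='011' -> emit 'k', reset
Bit 3: prefix='0' (no match yet)
Bit 4: prefix='01' (no match yet)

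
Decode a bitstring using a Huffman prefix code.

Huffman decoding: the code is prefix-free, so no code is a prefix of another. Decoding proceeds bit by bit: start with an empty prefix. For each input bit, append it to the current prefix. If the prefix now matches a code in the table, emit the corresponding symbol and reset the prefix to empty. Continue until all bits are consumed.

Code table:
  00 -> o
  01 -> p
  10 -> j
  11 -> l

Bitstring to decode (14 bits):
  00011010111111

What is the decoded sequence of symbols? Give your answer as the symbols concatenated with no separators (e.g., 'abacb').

Bit 0: prefix='0' (no match yet)
Bit 1: prefix='00' -> emit 'o', reset
Bit 2: prefix='0' (no match yet)
Bit 3: prefix='01' -> emit 'p', reset
Bit 4: prefix='1' (no match yet)
Bit 5: prefix='10' -> emit 'j', reset
Bit 6: prefix='1' (no match yet)
Bit 7: prefix='10' -> emit 'j', reset
Bit 8: prefix='1' (no match yet)
Bit 9: prefix='11' -> emit 'l', reset
Bit 10: prefix='1' (no match yet)
Bit 11: prefix='11' -> emit 'l', reset
Bit 12: prefix='1' (no match yet)
Bit 13: prefix='11' -> emit 'l', reset

Answer: opjjlll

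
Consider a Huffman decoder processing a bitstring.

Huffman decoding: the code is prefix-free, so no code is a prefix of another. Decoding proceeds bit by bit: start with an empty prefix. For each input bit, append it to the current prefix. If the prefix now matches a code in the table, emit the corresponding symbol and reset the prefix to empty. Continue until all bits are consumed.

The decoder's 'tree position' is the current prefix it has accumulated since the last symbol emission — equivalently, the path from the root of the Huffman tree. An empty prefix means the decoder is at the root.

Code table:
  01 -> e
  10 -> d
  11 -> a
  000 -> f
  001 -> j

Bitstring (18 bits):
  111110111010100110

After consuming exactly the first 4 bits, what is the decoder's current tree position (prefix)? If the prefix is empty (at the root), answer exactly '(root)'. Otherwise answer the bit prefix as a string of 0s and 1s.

Bit 0: prefix='1' (no match yet)
Bit 1: prefix='11' -> emit 'a', reset
Bit 2: prefix='1' (no match yet)
Bit 3: prefix='11' -> emit 'a', reset

Answer: (root)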